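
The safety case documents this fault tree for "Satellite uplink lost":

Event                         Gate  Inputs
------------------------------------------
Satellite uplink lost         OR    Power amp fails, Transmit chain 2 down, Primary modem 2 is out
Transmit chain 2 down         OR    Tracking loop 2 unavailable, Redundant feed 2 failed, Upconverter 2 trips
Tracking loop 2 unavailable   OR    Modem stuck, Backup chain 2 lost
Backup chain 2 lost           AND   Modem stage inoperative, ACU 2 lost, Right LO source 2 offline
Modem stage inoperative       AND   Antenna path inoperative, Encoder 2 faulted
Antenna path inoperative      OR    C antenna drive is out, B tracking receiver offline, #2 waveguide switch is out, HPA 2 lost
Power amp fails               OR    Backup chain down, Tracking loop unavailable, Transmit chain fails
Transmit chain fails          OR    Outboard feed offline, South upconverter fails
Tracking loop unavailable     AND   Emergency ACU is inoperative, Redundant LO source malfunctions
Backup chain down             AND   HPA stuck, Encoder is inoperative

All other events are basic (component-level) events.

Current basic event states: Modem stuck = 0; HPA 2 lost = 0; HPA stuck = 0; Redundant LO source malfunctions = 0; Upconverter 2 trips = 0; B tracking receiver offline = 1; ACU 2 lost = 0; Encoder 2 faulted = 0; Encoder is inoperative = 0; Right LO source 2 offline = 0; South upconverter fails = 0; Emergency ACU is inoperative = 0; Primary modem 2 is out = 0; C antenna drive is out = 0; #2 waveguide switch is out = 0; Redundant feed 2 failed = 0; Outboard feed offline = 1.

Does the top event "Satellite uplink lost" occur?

Yes

Backup chain down [AND]: HPA stuck=not, Encoder is inoperative=not → not all inputs occur → does not occur.
Tracking loop unavailable [AND]: Emergency ACU is inoperative=not, Redundant LO source malfunctions=not → not all inputs occur → does not occur.
Transmit chain fails [OR]: Outboard feed offline=occurs, South upconverter fails=not → at least one input occurs → occurs.
Power amp fails [OR]: Backup chain down=not, Tracking loop unavailable=not, Transmit chain fails=occurs → at least one input occurs → occurs.
Antenna path inoperative [OR]: C antenna drive is out=not, B tracking receiver offline=occurs, #2 waveguide switch is out=not, HPA 2 lost=not → at least one input occurs → occurs.
Modem stage inoperative [AND]: Antenna path inoperative=occurs, Encoder 2 faulted=not → not all inputs occur → does not occur.
Backup chain 2 lost [AND]: Modem stage inoperative=not, ACU 2 lost=not, Right LO source 2 offline=not → not all inputs occur → does not occur.
Tracking loop 2 unavailable [OR]: Modem stuck=not, Backup chain 2 lost=not → no input occurs → does not occur.
Transmit chain 2 down [OR]: Tracking loop 2 unavailable=not, Redundant feed 2 failed=not, Upconverter 2 trips=not → no input occurs → does not occur.
Satellite uplink lost [OR]: Power amp fails=occurs, Transmit chain 2 down=not, Primary modem 2 is out=not → at least one input occurs → occurs.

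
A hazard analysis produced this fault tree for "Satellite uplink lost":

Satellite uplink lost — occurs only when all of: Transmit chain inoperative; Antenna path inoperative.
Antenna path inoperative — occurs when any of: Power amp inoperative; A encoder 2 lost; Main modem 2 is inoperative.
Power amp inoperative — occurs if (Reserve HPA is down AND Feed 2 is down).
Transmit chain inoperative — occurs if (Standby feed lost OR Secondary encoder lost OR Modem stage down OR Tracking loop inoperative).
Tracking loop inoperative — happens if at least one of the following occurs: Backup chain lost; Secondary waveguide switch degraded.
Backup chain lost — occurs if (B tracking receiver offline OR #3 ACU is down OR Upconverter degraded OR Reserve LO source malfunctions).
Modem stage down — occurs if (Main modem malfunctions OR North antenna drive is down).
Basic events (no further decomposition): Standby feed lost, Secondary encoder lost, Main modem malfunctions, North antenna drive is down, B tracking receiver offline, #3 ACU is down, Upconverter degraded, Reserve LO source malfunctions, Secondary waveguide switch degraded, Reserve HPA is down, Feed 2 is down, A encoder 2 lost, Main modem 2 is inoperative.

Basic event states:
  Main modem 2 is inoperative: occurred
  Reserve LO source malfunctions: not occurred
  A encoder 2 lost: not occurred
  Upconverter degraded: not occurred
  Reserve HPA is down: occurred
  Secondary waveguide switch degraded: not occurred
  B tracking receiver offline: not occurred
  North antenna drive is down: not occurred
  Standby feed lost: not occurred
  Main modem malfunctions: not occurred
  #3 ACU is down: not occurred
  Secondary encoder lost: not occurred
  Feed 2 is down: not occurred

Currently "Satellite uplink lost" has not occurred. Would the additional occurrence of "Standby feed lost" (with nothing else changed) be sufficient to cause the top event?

Counterfactual: set "Standby feed lost" to occurred.
Modem stage down [OR]: Main modem malfunctions=not, North antenna drive is down=not → no input occurs → does not occur.
Backup chain lost [OR]: B tracking receiver offline=not, #3 ACU is down=not, Upconverter degraded=not, Reserve LO source malfunctions=not → no input occurs → does not occur.
Tracking loop inoperative [OR]: Backup chain lost=not, Secondary waveguide switch degraded=not → no input occurs → does not occur.
Transmit chain inoperative [OR]: Standby feed lost=occurs, Secondary encoder lost=not, Modem stage down=not, Tracking loop inoperative=not → at least one input occurs → occurs.
Power amp inoperative [AND]: Reserve HPA is down=occurs, Feed 2 is down=not → not all inputs occur → does not occur.
Antenna path inoperative [OR]: Power amp inoperative=not, A encoder 2 lost=not, Main modem 2 is inoperative=occurs → at least one input occurs → occurs.
Satellite uplink lost [AND]: Transmit chain inoperative=occurs, Antenna path inoperative=occurs → all inputs occur → occurs.

Yes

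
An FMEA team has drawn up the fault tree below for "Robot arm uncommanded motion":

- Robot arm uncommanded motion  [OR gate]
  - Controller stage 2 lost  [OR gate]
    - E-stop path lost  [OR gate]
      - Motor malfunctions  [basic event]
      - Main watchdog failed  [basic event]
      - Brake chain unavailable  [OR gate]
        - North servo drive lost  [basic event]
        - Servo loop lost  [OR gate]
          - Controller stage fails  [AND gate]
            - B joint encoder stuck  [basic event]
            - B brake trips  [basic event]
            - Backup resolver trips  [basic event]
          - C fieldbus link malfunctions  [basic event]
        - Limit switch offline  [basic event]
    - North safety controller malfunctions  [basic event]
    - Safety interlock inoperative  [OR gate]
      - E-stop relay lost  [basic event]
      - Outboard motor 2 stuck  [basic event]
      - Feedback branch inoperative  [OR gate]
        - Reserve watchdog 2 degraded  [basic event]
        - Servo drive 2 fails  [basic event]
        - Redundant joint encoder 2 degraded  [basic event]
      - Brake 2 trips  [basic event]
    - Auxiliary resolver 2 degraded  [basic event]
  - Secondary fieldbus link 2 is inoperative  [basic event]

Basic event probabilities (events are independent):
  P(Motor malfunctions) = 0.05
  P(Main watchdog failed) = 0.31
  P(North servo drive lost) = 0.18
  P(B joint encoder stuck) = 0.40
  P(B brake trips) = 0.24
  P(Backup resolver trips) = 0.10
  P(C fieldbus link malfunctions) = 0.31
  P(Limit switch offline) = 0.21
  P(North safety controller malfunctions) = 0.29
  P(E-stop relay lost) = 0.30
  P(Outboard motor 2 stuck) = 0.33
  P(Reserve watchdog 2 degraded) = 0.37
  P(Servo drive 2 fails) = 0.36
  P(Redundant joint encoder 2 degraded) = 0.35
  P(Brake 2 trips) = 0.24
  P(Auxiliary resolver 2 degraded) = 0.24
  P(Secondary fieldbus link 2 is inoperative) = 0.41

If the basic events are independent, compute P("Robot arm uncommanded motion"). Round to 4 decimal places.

P(Controller stage fails) [AND] = 0.40 × 0.24 × 0.10 = 0.009600
P(Servo loop lost) [OR] = 1 − (1−0.009600) × (1−0.31) = 0.316624
P(Brake chain unavailable) [OR] = 1 − (1−0.18) × (1−0.316624) × (1−0.21) = 0.557309
P(E-stop path lost) [OR] = 1 − (1−0.05) × (1−0.31) × (1−0.557309) = 0.709816
P(Feedback branch inoperative) [OR] = 1 − (1−0.37) × (1−0.36) × (1−0.35) = 0.737920
P(Safety interlock inoperative) [OR] = 1 − (1−0.30) × (1−0.33) × (1−0.737920) × (1−0.24) = 0.906584
P(Controller stage 2 lost) [OR] = 1 − (1−0.709816) × (1−0.29) × (1−0.906584) × (1−0.24) = 0.985373
P(Robot arm uncommanded motion) [OR] = 1 − (1−0.985373) × (1−0.41) = 0.991370
Rounded to 4 decimal places: P(Robot arm uncommanded motion) ≈ 0.9914.

0.9914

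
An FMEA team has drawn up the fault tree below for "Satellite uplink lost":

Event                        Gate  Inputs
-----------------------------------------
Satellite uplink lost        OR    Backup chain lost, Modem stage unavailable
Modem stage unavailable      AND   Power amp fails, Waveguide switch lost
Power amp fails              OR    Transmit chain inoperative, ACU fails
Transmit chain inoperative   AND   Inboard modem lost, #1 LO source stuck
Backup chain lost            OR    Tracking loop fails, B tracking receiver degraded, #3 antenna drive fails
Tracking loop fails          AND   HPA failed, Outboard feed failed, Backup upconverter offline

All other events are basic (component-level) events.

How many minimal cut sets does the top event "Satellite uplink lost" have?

Tracking loop fails [AND]: one cut set from each child combined → 1 × 1 × 1 = 1 cut set(s).
Backup chain lost [OR]: union of children's cut sets → 3 cut set(s).
Transmit chain inoperative [AND]: one cut set from each child combined → 1 × 1 = 1 cut set(s).
Power amp fails [OR]: union of children's cut sets → 2 cut set(s).
Modem stage unavailable [AND]: one cut set from each child combined → 2 × 1 = 2 cut set(s).
Satellite uplink lost [OR]: union of children's cut sets → 5 cut set(s).
Minimal cut sets: {Backup upconverter offline, HPA failed, Outboard feed failed}; {B tracking receiver degraded}; {#3 antenna drive fails}; {#1 LO source stuck, Inboard modem lost, Waveguide switch lost}; {ACU fails, Waveguide switch lost}.

5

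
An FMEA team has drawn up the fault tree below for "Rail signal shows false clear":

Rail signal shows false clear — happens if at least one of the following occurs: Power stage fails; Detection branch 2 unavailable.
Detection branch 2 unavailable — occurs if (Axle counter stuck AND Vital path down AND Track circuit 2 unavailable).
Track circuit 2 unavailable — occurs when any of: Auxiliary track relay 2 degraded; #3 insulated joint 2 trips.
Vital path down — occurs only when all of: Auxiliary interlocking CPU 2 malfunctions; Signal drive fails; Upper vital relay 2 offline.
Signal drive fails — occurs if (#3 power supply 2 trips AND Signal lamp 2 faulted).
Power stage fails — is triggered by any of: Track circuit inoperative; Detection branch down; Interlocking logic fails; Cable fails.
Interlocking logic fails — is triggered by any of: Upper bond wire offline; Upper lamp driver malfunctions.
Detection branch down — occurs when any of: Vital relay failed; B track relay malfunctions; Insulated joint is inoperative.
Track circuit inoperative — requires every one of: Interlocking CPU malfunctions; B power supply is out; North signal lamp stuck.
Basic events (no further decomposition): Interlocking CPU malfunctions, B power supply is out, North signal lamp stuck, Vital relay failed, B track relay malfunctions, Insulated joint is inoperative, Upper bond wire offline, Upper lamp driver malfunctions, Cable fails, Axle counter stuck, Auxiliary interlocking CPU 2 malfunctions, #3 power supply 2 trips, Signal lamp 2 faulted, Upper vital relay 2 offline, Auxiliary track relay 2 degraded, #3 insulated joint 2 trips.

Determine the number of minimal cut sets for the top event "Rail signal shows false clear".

Track circuit inoperative [AND]: one cut set from each child combined → 1 × 1 × 1 = 1 cut set(s).
Detection branch down [OR]: union of children's cut sets → 3 cut set(s).
Interlocking logic fails [OR]: union of children's cut sets → 2 cut set(s).
Power stage fails [OR]: union of children's cut sets → 7 cut set(s).
Signal drive fails [AND]: one cut set from each child combined → 1 × 1 = 1 cut set(s).
Vital path down [AND]: one cut set from each child combined → 1 × 1 × 1 = 1 cut set(s).
Track circuit 2 unavailable [OR]: union of children's cut sets → 2 cut set(s).
Detection branch 2 unavailable [AND]: one cut set from each child combined → 1 × 1 × 2 = 2 cut set(s).
Rail signal shows false clear [OR]: union of children's cut sets → 9 cut set(s).
Minimal cut sets: {B power supply is out, Interlocking CPU malfunctions, North signal lamp stuck}; {Vital relay failed}; {B track relay malfunctions}; {Insulated joint is inoperative}; {Upper bond wire offline}; {Upper lamp driver malfunctions}; {Cable fails}; {#3 power supply 2 trips, Auxiliary interlocking CPU 2 malfunctions, Auxiliary track relay 2 degraded, Axle counter stuck, Signal lamp 2 faulted, Upper vital relay 2 offline}; {#3 insulated joint 2 trips, #3 power supply 2 trips, Auxiliary interlocking CPU 2 malfunctions, Axle counter stuck, Signal lamp 2 faulted, Upper vital relay 2 offline}.

9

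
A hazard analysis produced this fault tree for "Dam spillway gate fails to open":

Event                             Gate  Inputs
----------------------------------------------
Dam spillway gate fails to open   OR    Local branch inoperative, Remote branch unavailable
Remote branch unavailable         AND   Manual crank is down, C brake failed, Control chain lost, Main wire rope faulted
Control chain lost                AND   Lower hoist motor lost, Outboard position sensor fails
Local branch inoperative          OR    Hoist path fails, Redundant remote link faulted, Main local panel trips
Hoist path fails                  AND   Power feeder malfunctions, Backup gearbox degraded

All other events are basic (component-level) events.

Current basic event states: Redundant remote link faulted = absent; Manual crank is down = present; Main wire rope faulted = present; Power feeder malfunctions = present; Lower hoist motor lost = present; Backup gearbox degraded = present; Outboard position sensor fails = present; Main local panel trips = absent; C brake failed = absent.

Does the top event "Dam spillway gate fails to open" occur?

Yes

Hoist path fails [AND]: Power feeder malfunctions=occurs, Backup gearbox degraded=occurs → all inputs occur → occurs.
Local branch inoperative [OR]: Hoist path fails=occurs, Redundant remote link faulted=not, Main local panel trips=not → at least one input occurs → occurs.
Control chain lost [AND]: Lower hoist motor lost=occurs, Outboard position sensor fails=occurs → all inputs occur → occurs.
Remote branch unavailable [AND]: Manual crank is down=occurs, C brake failed=not, Control chain lost=occurs, Main wire rope faulted=occurs → not all inputs occur → does not occur.
Dam spillway gate fails to open [OR]: Local branch inoperative=occurs, Remote branch unavailable=not → at least one input occurs → occurs.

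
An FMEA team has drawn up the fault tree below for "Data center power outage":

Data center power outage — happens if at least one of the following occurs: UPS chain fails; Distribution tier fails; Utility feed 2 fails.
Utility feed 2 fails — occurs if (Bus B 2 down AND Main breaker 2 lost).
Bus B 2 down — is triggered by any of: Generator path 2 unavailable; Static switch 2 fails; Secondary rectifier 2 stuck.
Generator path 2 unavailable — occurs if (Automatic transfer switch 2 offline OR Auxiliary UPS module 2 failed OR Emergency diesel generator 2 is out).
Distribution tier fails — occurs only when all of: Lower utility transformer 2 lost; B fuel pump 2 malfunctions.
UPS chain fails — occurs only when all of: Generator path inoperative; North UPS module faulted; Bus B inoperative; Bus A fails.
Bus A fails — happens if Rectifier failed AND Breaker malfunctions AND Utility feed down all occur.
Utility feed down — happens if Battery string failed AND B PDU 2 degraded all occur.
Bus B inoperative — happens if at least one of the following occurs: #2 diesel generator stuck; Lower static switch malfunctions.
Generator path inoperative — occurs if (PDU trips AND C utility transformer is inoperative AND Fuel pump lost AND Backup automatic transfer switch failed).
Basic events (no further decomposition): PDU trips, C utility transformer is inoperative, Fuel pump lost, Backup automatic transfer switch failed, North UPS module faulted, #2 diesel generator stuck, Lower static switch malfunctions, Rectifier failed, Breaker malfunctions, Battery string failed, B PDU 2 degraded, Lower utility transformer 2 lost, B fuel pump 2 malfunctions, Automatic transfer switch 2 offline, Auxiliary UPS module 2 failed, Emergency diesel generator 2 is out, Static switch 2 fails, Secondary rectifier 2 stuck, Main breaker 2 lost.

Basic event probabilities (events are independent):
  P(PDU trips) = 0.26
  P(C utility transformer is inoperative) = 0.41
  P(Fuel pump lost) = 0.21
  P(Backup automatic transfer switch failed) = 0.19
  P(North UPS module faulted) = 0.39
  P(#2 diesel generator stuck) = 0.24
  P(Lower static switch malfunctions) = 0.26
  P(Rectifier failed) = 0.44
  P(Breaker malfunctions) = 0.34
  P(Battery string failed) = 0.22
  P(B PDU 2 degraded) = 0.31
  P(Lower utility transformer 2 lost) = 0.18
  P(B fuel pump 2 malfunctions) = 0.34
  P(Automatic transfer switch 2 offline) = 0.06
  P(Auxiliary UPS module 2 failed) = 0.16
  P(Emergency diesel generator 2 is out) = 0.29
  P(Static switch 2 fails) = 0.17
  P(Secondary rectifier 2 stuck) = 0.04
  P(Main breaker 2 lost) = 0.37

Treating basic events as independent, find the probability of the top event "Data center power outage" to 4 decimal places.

P(Generator path inoperative) [AND] = 0.26 × 0.41 × 0.21 × 0.19 = 0.004253
P(Bus B inoperative) [OR] = 1 − (1−0.24) × (1−0.26) = 0.437600
P(Utility feed down) [AND] = 0.22 × 0.31 = 0.068200
P(Bus A fails) [AND] = 0.44 × 0.34 × 0.068200 = 0.010203
P(UPS chain fails) [AND] = 0.004253 × 0.39 × 0.437600 × 0.010203 = 0.000007
P(Distribution tier fails) [AND] = 0.18 × 0.34 = 0.061200
P(Generator path 2 unavailable) [OR] = 1 − (1−0.06) × (1−0.16) × (1−0.29) = 0.439384
P(Bus B 2 down) [OR] = 1 − (1−0.439384) × (1−0.17) × (1−0.04) = 0.553301
P(Utility feed 2 fails) [AND] = 0.553301 × 0.37 = 0.204721
P(Data center power outage) [OR] = 1 − (1−0.000007) × (1−0.061200) × (1−0.204721) = 0.253397
Rounded to 4 decimal places: P(Data center power outage) ≈ 0.2534.

0.2534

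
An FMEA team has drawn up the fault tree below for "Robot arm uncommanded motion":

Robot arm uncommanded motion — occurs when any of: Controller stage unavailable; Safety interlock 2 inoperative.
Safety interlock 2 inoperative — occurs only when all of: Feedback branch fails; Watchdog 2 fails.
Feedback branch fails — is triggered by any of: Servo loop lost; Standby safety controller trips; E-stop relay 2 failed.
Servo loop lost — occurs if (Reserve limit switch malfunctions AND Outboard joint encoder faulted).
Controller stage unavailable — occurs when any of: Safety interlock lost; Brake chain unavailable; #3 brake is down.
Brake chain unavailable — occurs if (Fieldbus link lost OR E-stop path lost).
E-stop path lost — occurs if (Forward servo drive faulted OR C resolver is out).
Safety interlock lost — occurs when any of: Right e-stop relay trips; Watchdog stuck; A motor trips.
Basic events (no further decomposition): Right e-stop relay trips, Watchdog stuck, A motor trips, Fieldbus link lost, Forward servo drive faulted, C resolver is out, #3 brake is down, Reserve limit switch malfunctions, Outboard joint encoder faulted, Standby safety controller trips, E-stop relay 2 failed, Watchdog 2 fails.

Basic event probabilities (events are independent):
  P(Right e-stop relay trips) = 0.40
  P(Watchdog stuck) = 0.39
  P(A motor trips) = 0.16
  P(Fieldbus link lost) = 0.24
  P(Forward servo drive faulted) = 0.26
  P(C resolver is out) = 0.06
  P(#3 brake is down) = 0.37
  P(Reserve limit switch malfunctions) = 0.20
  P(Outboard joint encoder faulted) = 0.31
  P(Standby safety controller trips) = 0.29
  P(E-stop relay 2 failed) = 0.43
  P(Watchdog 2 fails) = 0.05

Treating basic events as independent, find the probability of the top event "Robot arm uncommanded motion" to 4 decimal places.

0.9008

P(Safety interlock lost) [OR] = 1 − (1−0.40) × (1−0.39) × (1−0.16) = 0.692560
P(E-stop path lost) [OR] = 1 − (1−0.26) × (1−0.06) = 0.304400
P(Brake chain unavailable) [OR] = 1 − (1−0.24) × (1−0.304400) = 0.471344
P(Controller stage unavailable) [OR] = 1 − (1−0.692560) × (1−0.471344) × (1−0.37) = 0.897606
P(Servo loop lost) [AND] = 0.20 × 0.31 = 0.062000
P(Feedback branch fails) [OR] = 1 − (1−0.062000) × (1−0.29) × (1−0.43) = 0.620391
P(Safety interlock 2 inoperative) [AND] = 0.620391 × 0.05 = 0.031020
P(Robot arm uncommanded motion) [OR] = 1 − (1−0.897606) × (1−0.031020) = 0.900782
Rounded to 4 decimal places: P(Robot arm uncommanded motion) ≈ 0.9008.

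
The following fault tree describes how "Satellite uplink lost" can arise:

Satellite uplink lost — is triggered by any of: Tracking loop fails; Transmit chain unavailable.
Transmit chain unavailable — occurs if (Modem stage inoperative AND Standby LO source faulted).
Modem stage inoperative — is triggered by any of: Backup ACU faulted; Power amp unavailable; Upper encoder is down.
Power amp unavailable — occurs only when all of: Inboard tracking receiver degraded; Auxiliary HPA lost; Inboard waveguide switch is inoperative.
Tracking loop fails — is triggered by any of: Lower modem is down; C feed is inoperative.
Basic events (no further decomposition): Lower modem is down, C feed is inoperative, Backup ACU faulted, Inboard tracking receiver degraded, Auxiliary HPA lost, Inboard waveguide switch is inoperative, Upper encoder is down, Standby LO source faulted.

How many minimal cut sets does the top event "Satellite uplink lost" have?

Tracking loop fails [OR]: union of children's cut sets → 2 cut set(s).
Power amp unavailable [AND]: one cut set from each child combined → 1 × 1 × 1 = 1 cut set(s).
Modem stage inoperative [OR]: union of children's cut sets → 3 cut set(s).
Transmit chain unavailable [AND]: one cut set from each child combined → 3 × 1 = 3 cut set(s).
Satellite uplink lost [OR]: union of children's cut sets → 5 cut set(s).
Minimal cut sets: {Lower modem is down}; {C feed is inoperative}; {Backup ACU faulted, Standby LO source faulted}; {Auxiliary HPA lost, Inboard tracking receiver degraded, Inboard waveguide switch is inoperative, Standby LO source faulted}; {Standby LO source faulted, Upper encoder is down}.

5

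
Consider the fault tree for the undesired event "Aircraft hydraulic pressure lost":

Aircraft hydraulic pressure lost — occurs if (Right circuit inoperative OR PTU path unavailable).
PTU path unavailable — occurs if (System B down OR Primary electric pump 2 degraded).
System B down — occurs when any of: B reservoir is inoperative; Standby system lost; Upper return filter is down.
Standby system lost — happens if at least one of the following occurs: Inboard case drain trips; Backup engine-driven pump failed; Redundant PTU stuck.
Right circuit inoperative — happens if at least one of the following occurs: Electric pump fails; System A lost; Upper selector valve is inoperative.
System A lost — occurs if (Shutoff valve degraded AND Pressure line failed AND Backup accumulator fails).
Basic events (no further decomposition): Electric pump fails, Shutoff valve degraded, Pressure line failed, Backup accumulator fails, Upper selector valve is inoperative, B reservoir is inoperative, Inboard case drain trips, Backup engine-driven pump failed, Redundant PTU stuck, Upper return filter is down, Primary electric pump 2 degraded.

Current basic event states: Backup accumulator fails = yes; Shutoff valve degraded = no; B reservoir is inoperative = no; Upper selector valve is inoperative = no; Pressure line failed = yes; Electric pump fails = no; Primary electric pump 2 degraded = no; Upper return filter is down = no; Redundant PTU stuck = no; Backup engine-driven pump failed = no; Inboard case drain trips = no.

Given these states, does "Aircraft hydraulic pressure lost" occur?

System A lost [AND]: Shutoff valve degraded=not, Pressure line failed=occurs, Backup accumulator fails=occurs → not all inputs occur → does not occur.
Right circuit inoperative [OR]: Electric pump fails=not, System A lost=not, Upper selector valve is inoperative=not → no input occurs → does not occur.
Standby system lost [OR]: Inboard case drain trips=not, Backup engine-driven pump failed=not, Redundant PTU stuck=not → no input occurs → does not occur.
System B down [OR]: B reservoir is inoperative=not, Standby system lost=not, Upper return filter is down=not → no input occurs → does not occur.
PTU path unavailable [OR]: System B down=not, Primary electric pump 2 degraded=not → no input occurs → does not occur.
Aircraft hydraulic pressure lost [OR]: Right circuit inoperative=not, PTU path unavailable=not → no input occurs → does not occur.

No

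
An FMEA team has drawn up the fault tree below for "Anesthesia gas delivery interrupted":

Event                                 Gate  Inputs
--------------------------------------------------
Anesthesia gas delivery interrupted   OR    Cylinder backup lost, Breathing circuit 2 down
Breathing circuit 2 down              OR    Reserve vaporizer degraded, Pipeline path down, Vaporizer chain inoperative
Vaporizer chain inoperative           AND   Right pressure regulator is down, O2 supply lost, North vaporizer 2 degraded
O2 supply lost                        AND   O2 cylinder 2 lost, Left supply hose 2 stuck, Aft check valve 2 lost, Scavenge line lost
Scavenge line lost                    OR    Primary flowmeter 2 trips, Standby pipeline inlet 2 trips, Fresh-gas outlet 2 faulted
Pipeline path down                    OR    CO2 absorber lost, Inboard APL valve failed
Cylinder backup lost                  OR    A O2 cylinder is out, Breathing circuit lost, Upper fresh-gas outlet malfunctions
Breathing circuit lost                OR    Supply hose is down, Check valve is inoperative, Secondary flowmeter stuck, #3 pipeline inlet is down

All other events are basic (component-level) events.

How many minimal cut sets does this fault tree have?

12

Breathing circuit lost [OR]: union of children's cut sets → 4 cut set(s).
Cylinder backup lost [OR]: union of children's cut sets → 6 cut set(s).
Pipeline path down [OR]: union of children's cut sets → 2 cut set(s).
Scavenge line lost [OR]: union of children's cut sets → 3 cut set(s).
O2 supply lost [AND]: one cut set from each child combined → 1 × 1 × 1 × 3 = 3 cut set(s).
Vaporizer chain inoperative [AND]: one cut set from each child combined → 1 × 3 × 1 = 3 cut set(s).
Breathing circuit 2 down [OR]: union of children's cut sets → 6 cut set(s).
Anesthesia gas delivery interrupted [OR]: union of children's cut sets → 12 cut set(s).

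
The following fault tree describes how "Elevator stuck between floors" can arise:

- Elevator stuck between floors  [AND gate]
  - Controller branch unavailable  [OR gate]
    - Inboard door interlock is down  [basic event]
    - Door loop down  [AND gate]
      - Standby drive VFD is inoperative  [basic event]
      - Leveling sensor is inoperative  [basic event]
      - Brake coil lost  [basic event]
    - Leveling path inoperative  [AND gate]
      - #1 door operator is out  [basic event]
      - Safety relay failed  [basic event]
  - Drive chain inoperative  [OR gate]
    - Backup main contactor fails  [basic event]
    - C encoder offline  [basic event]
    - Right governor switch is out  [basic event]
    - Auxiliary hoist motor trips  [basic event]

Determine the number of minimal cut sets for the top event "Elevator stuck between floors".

Door loop down [AND]: one cut set from each child combined → 1 × 1 × 1 = 1 cut set(s).
Leveling path inoperative [AND]: one cut set from each child combined → 1 × 1 = 1 cut set(s).
Controller branch unavailable [OR]: union of children's cut sets → 3 cut set(s).
Drive chain inoperative [OR]: union of children's cut sets → 4 cut set(s).
Elevator stuck between floors [AND]: one cut set from each child combined → 3 × 4 = 12 cut set(s).

12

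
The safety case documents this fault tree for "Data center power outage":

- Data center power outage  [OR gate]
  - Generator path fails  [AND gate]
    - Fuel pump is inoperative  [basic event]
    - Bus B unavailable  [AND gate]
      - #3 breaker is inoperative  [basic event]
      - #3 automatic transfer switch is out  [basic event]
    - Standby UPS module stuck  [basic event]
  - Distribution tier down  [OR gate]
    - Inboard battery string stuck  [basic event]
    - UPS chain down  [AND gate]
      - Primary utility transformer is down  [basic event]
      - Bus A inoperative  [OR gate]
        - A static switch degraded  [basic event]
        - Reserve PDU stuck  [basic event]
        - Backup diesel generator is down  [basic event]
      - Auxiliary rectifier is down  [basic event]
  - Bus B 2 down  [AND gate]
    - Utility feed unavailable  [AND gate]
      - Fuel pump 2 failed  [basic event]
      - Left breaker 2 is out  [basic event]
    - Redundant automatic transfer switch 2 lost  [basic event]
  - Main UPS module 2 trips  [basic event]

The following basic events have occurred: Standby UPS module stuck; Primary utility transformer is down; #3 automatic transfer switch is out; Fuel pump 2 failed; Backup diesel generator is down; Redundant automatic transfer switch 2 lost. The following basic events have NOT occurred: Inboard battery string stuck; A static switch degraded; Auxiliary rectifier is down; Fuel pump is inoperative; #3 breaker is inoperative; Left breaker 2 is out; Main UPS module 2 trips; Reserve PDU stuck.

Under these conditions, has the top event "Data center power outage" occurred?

Bus B unavailable [AND]: #3 breaker is inoperative=not, #3 automatic transfer switch is out=occurs → not all inputs occur → does not occur.
Generator path fails [AND]: Fuel pump is inoperative=not, Bus B unavailable=not, Standby UPS module stuck=occurs → not all inputs occur → does not occur.
Bus A inoperative [OR]: A static switch degraded=not, Reserve PDU stuck=not, Backup diesel generator is down=occurs → at least one input occurs → occurs.
UPS chain down [AND]: Primary utility transformer is down=occurs, Bus A inoperative=occurs, Auxiliary rectifier is down=not → not all inputs occur → does not occur.
Distribution tier down [OR]: Inboard battery string stuck=not, UPS chain down=not → no input occurs → does not occur.
Utility feed unavailable [AND]: Fuel pump 2 failed=occurs, Left breaker 2 is out=not → not all inputs occur → does not occur.
Bus B 2 down [AND]: Utility feed unavailable=not, Redundant automatic transfer switch 2 lost=occurs → not all inputs occur → does not occur.
Data center power outage [OR]: Generator path fails=not, Distribution tier down=not, Bus B 2 down=not, Main UPS module 2 trips=not → no input occurs → does not occur.

No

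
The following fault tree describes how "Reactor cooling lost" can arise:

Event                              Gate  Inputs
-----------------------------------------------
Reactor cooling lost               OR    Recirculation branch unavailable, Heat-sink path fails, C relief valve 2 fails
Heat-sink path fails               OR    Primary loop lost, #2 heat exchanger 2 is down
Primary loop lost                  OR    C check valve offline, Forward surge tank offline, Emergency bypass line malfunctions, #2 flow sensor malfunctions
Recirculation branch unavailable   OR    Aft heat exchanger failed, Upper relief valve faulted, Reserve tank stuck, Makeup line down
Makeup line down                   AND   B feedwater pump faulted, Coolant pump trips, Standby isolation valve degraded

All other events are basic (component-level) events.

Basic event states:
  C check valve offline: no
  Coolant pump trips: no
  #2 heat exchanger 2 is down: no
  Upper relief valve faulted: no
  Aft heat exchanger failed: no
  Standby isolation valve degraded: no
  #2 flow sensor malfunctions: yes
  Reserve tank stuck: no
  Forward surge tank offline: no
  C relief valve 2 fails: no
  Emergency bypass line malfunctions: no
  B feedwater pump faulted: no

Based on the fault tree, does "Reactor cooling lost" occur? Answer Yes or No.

Makeup line down [AND]: B feedwater pump faulted=not, Coolant pump trips=not, Standby isolation valve degraded=not → not all inputs occur → does not occur.
Recirculation branch unavailable [OR]: Aft heat exchanger failed=not, Upper relief valve faulted=not, Reserve tank stuck=not, Makeup line down=not → no input occurs → does not occur.
Primary loop lost [OR]: C check valve offline=not, Forward surge tank offline=not, Emergency bypass line malfunctions=not, #2 flow sensor malfunctions=occurs → at least one input occurs → occurs.
Heat-sink path fails [OR]: Primary loop lost=occurs, #2 heat exchanger 2 is down=not → at least one input occurs → occurs.
Reactor cooling lost [OR]: Recirculation branch unavailable=not, Heat-sink path fails=occurs, C relief valve 2 fails=not → at least one input occurs → occurs.

Yes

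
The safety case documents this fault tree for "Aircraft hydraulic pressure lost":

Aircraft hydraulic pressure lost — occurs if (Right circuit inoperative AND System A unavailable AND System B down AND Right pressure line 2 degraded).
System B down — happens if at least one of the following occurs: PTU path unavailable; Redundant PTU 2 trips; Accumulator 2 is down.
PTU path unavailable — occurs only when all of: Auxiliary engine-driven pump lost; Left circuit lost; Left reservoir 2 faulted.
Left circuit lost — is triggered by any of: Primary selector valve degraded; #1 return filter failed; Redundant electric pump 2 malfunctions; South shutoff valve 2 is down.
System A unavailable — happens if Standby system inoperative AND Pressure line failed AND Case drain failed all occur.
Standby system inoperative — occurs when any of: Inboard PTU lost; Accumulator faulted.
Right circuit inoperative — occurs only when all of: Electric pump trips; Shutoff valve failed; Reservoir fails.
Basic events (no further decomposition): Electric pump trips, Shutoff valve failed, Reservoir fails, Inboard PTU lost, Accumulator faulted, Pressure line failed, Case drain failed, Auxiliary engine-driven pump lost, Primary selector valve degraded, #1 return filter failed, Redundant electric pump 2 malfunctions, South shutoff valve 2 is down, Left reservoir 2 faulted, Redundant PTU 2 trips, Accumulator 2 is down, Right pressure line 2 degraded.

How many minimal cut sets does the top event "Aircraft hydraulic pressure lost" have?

12

Right circuit inoperative [AND]: one cut set from each child combined → 1 × 1 × 1 = 1 cut set(s).
Standby system inoperative [OR]: union of children's cut sets → 2 cut set(s).
System A unavailable [AND]: one cut set from each child combined → 2 × 1 × 1 = 2 cut set(s).
Left circuit lost [OR]: union of children's cut sets → 4 cut set(s).
PTU path unavailable [AND]: one cut set from each child combined → 1 × 4 × 1 = 4 cut set(s).
System B down [OR]: union of children's cut sets → 6 cut set(s).
Aircraft hydraulic pressure lost [AND]: one cut set from each child combined → 1 × 2 × 6 × 1 = 12 cut set(s).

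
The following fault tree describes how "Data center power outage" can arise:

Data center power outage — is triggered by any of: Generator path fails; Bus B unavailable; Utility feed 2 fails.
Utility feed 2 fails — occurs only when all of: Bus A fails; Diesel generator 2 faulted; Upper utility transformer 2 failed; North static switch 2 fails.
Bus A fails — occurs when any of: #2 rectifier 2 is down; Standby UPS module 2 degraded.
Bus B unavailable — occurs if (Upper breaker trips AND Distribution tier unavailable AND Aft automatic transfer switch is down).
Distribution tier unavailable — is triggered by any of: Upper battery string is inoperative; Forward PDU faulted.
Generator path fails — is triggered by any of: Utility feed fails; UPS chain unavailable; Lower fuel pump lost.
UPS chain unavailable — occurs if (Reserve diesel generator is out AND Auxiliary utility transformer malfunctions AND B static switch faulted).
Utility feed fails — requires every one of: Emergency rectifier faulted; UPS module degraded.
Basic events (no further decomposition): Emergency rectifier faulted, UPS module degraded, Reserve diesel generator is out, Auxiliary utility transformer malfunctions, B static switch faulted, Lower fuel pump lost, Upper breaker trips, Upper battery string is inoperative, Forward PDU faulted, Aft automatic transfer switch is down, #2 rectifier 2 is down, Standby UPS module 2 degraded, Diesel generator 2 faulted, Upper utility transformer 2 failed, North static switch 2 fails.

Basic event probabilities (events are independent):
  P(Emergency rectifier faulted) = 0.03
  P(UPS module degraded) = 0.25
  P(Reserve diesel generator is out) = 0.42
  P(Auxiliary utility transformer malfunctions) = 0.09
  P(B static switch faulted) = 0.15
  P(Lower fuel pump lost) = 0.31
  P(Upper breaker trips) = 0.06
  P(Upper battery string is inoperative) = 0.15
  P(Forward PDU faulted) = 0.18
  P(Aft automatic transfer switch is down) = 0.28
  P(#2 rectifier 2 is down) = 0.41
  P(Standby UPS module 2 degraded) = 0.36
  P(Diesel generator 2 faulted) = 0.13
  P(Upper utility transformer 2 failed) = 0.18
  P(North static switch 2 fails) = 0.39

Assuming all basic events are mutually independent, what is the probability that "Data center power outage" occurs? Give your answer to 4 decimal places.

P(Utility feed fails) [AND] = 0.03 × 0.25 = 0.007500
P(UPS chain unavailable) [AND] = 0.42 × 0.09 × 0.15 = 0.005670
P(Generator path fails) [OR] = 1 − (1−0.007500) × (1−0.005670) × (1−0.31) = 0.319058
P(Distribution tier unavailable) [OR] = 1 − (1−0.15) × (1−0.18) = 0.303000
P(Bus B unavailable) [AND] = 0.06 × 0.303000 × 0.28 = 0.005090
P(Bus A fails) [OR] = 1 − (1−0.41) × (1−0.36) = 0.622400
P(Utility feed 2 fails) [AND] = 0.622400 × 0.13 × 0.18 × 0.39 = 0.005680
P(Data center power outage) [OR] = 1 − (1−0.319058) × (1−0.005090) × (1−0.005680) = 0.326372
Rounded to 4 decimal places: P(Data center power outage) ≈ 0.3264.

0.3264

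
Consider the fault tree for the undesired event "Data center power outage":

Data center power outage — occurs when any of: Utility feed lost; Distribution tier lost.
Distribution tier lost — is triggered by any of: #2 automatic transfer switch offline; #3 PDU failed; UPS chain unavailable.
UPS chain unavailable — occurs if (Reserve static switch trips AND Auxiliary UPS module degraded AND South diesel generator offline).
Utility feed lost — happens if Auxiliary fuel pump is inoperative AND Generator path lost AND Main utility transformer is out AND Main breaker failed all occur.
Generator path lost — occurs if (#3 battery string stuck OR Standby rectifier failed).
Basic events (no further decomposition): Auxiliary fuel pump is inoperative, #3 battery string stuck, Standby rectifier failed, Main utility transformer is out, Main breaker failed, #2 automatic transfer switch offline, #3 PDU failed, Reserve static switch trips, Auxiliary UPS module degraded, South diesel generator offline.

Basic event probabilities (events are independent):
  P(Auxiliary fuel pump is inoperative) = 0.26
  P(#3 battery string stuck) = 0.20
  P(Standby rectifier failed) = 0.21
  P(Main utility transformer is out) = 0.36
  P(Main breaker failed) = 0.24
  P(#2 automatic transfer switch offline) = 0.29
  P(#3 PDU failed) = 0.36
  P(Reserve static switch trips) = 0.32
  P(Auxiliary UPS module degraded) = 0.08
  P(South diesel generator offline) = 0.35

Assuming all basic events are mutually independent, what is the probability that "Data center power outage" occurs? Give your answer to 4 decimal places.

0.5534

P(Generator path lost) [OR] = 1 − (1−0.20) × (1−0.21) = 0.368000
P(Utility feed lost) [AND] = 0.26 × 0.368000 × 0.36 × 0.24 = 0.008267
P(UPS chain unavailable) [AND] = 0.32 × 0.08 × 0.35 = 0.008960
P(Distribution tier lost) [OR] = 1 − (1−0.29) × (1−0.36) × (1−0.008960) = 0.549671
P(Data center power outage) [OR] = 1 − (1−0.008267) × (1−0.549671) = 0.553394
Rounded to 4 decimal places: P(Data center power outage) ≈ 0.5534.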